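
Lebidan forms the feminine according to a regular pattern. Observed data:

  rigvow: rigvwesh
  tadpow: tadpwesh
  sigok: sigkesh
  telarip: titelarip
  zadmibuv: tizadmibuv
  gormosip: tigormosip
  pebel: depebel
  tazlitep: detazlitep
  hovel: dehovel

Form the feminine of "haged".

tazlitep and telarip both end in -p yet inflect differently (detazlitep, titelarip), so the final letter is not what conditions the rule; the last vowel is.
"haged" has last vowel 'e'. The stems whose last vowel is 'e' (tazlitep → detazlitep, hovel → dehovel, pebel → depebel) add the prefix de-.
The other patterns: stems whose last vowel is 'o' delete the last vowel and add -esh; stems whose last vowel is 'i' or 'u' add the prefix ti-.
So haged → dehaged.

dehaged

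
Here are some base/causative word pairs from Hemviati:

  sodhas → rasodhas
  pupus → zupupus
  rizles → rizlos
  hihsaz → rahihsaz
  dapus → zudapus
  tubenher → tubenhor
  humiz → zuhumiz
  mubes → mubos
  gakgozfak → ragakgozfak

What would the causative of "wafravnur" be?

"wafravnur" has last vowel 'u'. The stems whose last vowel is 'u' (dapus → zudapus, pupus → zupupus) add the prefix zu-.
So wafravnur → zuwafravnur.

zuwafravnur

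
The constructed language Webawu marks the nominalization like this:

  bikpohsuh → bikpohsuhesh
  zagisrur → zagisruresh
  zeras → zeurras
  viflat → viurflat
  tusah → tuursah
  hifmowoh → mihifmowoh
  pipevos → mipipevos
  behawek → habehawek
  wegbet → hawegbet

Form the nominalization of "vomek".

havomek

bikpohsuh and tusah both end in -h yet inflect differently (bikpohsuhesh, tuursah), so the final letter is not what conditions the rule; the last vowel is.
"vomek" has last vowel 'e'. The stems whose last vowel is 'e' (behawek → habehawek, wegbet → hawegbet) add the prefix ha-.
The other patterns: stems whose last vowel is 'u' add -esh; stems whose last vowel is 'a' insert -ur- after the first vowel; stems whose last vowel is 'o' add the prefix mi-.
So vomek → havomek.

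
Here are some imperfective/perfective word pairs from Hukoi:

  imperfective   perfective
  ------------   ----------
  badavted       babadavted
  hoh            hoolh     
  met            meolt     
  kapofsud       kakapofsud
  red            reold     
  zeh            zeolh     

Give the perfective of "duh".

red and kapofsud both end in -d yet inflect differently (reold, kakapofsud), so the final letter is not what conditions the rule; the number of vowels is.
"duh" has 1 vowel. The stems with 1 vowel (met → meolt, zeh → zeolh, red → reold) insert -ol- after the first vowel.
So duh → duolh.

duolh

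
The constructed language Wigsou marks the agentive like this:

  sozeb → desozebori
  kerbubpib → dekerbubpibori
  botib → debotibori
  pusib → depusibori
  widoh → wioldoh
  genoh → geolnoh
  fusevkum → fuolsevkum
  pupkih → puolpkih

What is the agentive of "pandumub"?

"pandumub" ends in -b. The stems ending in -b (sozeb → desozebori, kerbubpib → dekerbubpibori, botib → debotibori) add de- … -ori around the stem.
The other pattern: stems ending in -h or -m insert -ol- after the first vowel.
So pandumub → depandumubori.

depandumubori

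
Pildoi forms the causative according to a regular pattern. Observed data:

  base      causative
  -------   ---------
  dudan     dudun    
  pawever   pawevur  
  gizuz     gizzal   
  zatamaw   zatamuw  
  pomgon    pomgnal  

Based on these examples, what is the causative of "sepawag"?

sepawug

pomgon and dudan both end in -n yet inflect differently (pomgnal, dudun), so the final letter is not what conditions the rule; the last vowel is.
"sepawag" has last vowel 'a'. The stems whose last vowel is 'a' (zatamaw → zatamuw, dudan → dudun) change the last vowel to 'u'.
So sepawag → sepawug.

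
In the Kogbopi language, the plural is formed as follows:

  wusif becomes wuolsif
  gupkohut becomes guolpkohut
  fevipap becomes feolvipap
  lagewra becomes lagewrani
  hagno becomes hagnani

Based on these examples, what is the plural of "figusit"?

fiolgusit

"figusit" ends in a consonant. The stems ending in a consonant (wusif → wuolsif, gupkohut → guolpkohut, fevipap → feolvipap) insert -ol- after the first vowel.
So figusit → fiolgusit.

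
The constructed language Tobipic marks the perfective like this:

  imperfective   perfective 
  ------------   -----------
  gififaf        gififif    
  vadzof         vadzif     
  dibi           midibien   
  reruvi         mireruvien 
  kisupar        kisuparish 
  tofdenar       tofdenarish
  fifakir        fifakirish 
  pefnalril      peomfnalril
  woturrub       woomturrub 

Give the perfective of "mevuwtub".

"mevuwtub" ends in -b. The one such stem in the data (woturrub → woomturrub) inserts -om- after the first vowel (as does pefnalril), so the same rule applies.
So mevuwtub → meomvuwtub.

meomvuwtub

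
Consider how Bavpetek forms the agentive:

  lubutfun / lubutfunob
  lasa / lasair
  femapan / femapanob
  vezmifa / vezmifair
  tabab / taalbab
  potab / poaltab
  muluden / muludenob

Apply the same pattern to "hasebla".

femapan and vezmifa both have last vowel 'a' yet inflect differently (femapanob, vezmifair), so the last vowel is not what conditions the rule; the final letter is.
"hasebla" ends in -a. The stems ending in -a (vezmifa → vezmifair, lasa → lasair) add -ir.
The other patterns: stems ending in -n add -ob; stems ending in -b insert -al- after the first vowel.
So hasebla → haseblair.

haseblair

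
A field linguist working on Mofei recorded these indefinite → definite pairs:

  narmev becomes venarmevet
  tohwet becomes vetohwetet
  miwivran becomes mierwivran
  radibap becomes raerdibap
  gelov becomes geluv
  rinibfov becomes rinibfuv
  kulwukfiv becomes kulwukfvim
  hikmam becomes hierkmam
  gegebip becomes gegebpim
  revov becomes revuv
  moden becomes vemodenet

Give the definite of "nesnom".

miwivran and moden both end in -n yet inflect differently (mierwivran, vemodenet), so the final letter is not what conditions the rule; the last vowel is.
"nesnom" has last vowel 'o'. The stems whose last vowel is 'o' (rinibfov → rinibfuv, gelov → geluv, revov → revuv) change the last vowel to 'u'.
So nesnom → nesnum.

nesnum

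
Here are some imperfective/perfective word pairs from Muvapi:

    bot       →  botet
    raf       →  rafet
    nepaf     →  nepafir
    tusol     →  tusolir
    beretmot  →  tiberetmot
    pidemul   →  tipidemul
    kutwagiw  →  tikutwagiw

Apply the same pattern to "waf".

wafet

raf and nepaf both end in -f yet inflect differently (rafet, nepafir), so the final letter is not what conditions the rule; the number of vowels is.
"waf" has 1 vowel. The stems with 1 vowel (bot → botet, raf → rafet) add -et.
The other patterns: stems with 2 vowels add -ir; stems with 3 vowels add the prefix ti-.
So waf → wafet.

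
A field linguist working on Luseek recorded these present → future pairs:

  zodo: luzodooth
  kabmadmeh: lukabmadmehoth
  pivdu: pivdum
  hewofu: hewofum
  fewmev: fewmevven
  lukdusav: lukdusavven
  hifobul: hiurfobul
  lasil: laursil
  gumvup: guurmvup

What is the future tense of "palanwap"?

paurlanwap

"palanwap" ends in -p. The one such stem in the data (gumvup → guurmvup) inserts -ur- after the first vowel (as do hifobul, lasil), so the same rule applies.
So palanwap → paurlanwap.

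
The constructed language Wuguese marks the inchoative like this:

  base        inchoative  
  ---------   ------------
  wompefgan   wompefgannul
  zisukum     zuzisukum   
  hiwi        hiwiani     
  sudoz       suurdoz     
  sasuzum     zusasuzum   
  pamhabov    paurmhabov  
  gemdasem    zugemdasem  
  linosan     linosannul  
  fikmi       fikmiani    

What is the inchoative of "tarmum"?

sasuzum and sudoz both begin with s- yet inflect differently (zusasuzum, suurdoz), so the first letter is not what conditions the rule; the final letter is.
"tarmum" ends in -m. The stems ending in -m (sasuzum → zusasuzum, gemdasem → zugemdasem, zisukum → zuzisukum) add the prefix zu-.
The other patterns: stems ending in -i add -ani; stems ending in -n double the final consonant and add -ul; stems ending in -v or -z insert -ur- after the first vowel.
So tarmum → zutarmum.

zutarmum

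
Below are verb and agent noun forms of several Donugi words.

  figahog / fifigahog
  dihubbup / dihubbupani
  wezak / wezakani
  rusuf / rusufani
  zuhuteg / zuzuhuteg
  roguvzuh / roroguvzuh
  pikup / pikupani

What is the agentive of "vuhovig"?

roguvzuh and dihubbup both have last vowel 'u' yet inflect differently (roroguvzuh, dihubbupani), so the last vowel is not what conditions the rule; the final letter is.
"vuhovig" ends in -g. The stems ending in -g (figahog → fifigahog, zuhuteg → zuzuhuteg) repeat the first consonant+vowel as a prefix.
So vuhovig → vuvuhovig.

vuvuhovig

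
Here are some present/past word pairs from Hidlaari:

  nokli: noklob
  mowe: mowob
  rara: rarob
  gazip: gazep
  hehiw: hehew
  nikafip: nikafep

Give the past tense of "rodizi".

rodizob

nokli and gazip both have last vowel 'i' yet inflect differently (noklob, gazep), so the last vowel is not what conditions the rule; whether the stem ends in a vowel or a consonant is.
"rodizi" ends in a vowel. The stems ending in a vowel (nokli → noklob, mowe → mowob, rara → rarob) drop the final letter and add -ob.
The other pattern: stems ending in a consonant change the last vowel to 'e'.
So rodizi → rodizob.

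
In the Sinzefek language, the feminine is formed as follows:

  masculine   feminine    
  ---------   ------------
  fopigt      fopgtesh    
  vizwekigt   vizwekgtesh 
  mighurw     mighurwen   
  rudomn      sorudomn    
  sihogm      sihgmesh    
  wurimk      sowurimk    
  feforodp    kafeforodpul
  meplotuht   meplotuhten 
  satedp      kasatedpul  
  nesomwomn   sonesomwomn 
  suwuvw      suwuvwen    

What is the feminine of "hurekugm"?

vizwekigt and meplotuht both end in -t yet inflect differently (vizwekgtesh, meplotuhten), so the final letter is not what conditions the rule; the second-to-last letter is.
"hurekugm" has second-to-last letter 'g'. The stems whose second-to-last letter is 'g' (sihogm → sihgmesh, vizwekigt → vizwekgtesh, fopigt → fopgtesh) delete the last vowel and add -esh.
So hurekugm → hurekgmesh.

hurekgmesh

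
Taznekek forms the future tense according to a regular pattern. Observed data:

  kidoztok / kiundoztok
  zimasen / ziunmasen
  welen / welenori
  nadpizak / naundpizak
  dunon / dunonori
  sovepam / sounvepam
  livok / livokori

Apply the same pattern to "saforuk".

saunforuk

"saforuk" has 3 vowels. The stems with 3 vowels (sovepam → sounvepam, kidoztok → kiundoztok, nadpizak → naundpizak) insert -un- after the first vowel.
The other pattern: stems with 2 vowels add -ori.
So saforuk → saunforuk.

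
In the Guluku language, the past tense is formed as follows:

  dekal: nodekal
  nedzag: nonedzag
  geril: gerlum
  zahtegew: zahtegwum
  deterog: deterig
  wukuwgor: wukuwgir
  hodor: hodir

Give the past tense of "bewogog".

"bewogog" has last vowel 'o'. The stems whose last vowel is 'o' (deterog → deterig, wukuwgor → wukuwgir, hodor → hodir) change the last vowel to 'i'.
So bewogog → bewogig.

bewogig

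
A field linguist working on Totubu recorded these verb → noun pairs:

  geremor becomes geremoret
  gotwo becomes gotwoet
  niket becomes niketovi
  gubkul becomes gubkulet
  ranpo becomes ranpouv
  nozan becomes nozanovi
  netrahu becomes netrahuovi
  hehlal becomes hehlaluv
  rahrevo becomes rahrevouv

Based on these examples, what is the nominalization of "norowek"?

norowekovi

gubkul and hehlal both end in -l yet inflect differently (gubkulet, hehlaluv), so the final letter is not what conditions the rule; the first letter is.
"norowek" begins with n-. The stems beginning with n- (netrahu → netrahuovi, nozan → nozanovi, niket → niketovi) add -ovi.
The other patterns: stems beginning with g- add -et; stems beginning with h- or r- add -uv.
So norowek → norowekovi.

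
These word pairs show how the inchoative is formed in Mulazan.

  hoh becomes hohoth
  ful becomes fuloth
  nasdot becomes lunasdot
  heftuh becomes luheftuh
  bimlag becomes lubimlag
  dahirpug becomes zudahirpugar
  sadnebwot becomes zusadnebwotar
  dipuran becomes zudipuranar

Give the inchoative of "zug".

"zug" has 1 vowel. The stems with 1 vowel (hoh → hohoth, ful → fuloth) add -oth.
The other patterns: stems with 2 vowels add the prefix lu-; stems with 3 vowels add zu- … -ar around the stem.
So zug → zugoth.

zugoth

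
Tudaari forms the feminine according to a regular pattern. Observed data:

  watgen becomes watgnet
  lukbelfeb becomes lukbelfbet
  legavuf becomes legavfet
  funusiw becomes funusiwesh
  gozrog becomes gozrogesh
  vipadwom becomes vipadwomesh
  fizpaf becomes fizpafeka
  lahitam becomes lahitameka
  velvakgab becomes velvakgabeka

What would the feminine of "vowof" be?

vowofesh

legavuf and fizpaf both end in -f yet inflect differently (legavfet, fizpafeka), so the final letter is not what conditions the rule; the last vowel is.
"vowof" has last vowel 'o'. The stems whose last vowel is 'o' (gozrog → gozrogesh, vipadwom → vipadwomesh) add -esh.
The other patterns: stems whose last vowel is 'e' or 'u' delete the last vowel and add -et; stems whose last vowel is 'a' add -eka.
So vowof → vowofesh.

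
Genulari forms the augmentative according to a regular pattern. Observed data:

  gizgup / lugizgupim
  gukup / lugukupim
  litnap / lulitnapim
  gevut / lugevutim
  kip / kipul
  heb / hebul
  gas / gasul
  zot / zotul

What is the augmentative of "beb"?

bebul

gevut and zot both end in -t yet inflect differently (lugevutim, zotul), so the final letter is not what conditions the rule; the number of vowels is.
"beb" has 1 vowel. The stems with 1 vowel (heb → hebul, gas → gasul, zot → zotul) add -ul.
The other pattern: stems with 2 vowels add lu- … -im around the stem.
So beb → bebul.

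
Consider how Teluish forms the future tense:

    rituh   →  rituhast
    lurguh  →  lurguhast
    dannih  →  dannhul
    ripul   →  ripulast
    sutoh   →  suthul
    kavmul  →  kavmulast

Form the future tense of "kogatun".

lurguh and dannih both end in -h yet inflect differently (lurguhast, dannhul), so the final letter is not what conditions the rule; the last vowel is.
"kogatun" has last vowel 'u'. The stems whose last vowel is 'u' (lurguh → lurguhast, rituh → rituhast, ripul → ripulast) add -ast.
The other pattern: stems whose last vowel is 'i' or 'o' delete the last vowel and add -ul.
So kogatun → kogatunast.

kogatunast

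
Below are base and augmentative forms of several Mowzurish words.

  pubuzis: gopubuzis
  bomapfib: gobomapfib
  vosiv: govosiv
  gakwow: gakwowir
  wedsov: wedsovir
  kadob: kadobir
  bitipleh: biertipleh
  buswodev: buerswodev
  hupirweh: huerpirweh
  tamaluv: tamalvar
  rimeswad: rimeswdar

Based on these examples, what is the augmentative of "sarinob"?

sarinobir

vosiv and wedsov both end in -v yet inflect differently (govosiv, wedsovir), so the final letter is not what conditions the rule; the last vowel is.
"sarinob" has last vowel 'o'. The stems whose last vowel is 'o' (gakwow → gakwowir, wedsov → wedsovir, kadob → kadobir) add -ir.
So sarinob → sarinobir.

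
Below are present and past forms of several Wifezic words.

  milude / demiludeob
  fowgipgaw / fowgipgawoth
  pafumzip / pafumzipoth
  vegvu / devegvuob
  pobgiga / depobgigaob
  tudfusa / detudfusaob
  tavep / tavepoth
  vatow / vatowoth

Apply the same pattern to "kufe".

dekufeob

pobgiga and fowgipgaw both have last vowel 'a' yet inflect differently (depobgigaob, fowgipgawoth), so the last vowel is not what conditions the rule; whether the stem ends in a vowel or a consonant is.
"kufe" ends in a vowel. The stems ending in a vowel (vegvu → devegvuob, pobgiga → depobgigaob, tudfusa → detudfusaob) add de- … -ob around the stem.
So kufe → dekufeob.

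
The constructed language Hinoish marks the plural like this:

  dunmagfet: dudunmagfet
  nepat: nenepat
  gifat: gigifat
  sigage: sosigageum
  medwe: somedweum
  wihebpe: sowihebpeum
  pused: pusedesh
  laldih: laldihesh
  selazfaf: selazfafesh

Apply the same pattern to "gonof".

"gonof" ends in -f. The one such stem in the data (selazfaf → selazfafesh) adds -esh, so the same rule applies.
The other patterns: stems ending in -t repeat the first consonant+vowel as a prefix; stems ending in -e add so- … -um around the stem.
So gonof → gonofesh.

gonofesh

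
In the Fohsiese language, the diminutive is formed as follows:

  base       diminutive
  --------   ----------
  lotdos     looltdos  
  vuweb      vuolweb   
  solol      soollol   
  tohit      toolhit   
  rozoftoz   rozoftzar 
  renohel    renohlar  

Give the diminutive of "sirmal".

siolrmal

renohel and solol both end in -l yet inflect differently (renohlar, soollol), so the final letter is not what conditions the rule; the number of vowels is.
"sirmal" has 2 vowels. The stems with 2 vowels (lotdos → looltdos, solol → soollol, vuweb → vuolweb) insert -ol- after the first vowel.
So sirmal → siolrmal.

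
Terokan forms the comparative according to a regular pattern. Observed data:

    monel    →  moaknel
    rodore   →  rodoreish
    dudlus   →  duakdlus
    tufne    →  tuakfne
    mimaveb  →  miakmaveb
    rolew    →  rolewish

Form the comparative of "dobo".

doakbo

rodore and tufne both end in -e yet inflect differently (rodoreish, tuakfne), so the final letter is not what conditions the rule; the first letter is.
"dobo" begins with d-. The one such stem in the data (dudlus → duakdlus) inserts -ak- after the first vowel (as do monel, tufne), so the same rule applies.
The other pattern: stems beginning with r- add -ish.
So dobo → doakbo.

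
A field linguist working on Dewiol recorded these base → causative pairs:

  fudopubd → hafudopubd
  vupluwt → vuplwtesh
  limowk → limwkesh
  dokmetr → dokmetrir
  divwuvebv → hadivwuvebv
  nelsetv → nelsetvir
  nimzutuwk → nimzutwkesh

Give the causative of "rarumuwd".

nelsetv and divwuvebv both end in -v yet inflect differently (nelsetvir, hadivwuvebv), so the final letter is not what conditions the rule; the second-to-last letter is.
"rarumuwd" has second-to-last letter 'w'. The stems whose second-to-last letter is 'w' (nimzutuwk → nimzutwkesh, vupluwt → vuplwtesh, limowk → limwkesh) delete the last vowel and add -esh.
The other patterns: stems whose second-to-last letter is 't' add -ir; stems whose second-to-last letter is 'b' add the prefix ha-.
So rarumuwd → rarumwdesh.

rarumwdesh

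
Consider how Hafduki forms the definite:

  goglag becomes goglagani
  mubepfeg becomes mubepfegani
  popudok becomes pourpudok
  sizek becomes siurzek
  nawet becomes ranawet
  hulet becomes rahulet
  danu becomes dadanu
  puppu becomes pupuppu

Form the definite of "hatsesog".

mubepfeg and sizek both have last vowel 'e' yet inflect differently (mubepfegani, siurzek), so the last vowel is not what conditions the rule; the final letter is.
"hatsesog" ends in -g. The stems ending in -g (goglag → goglagani, mubepfeg → mubepfegani) add -ani.
So hatsesog → hatsesogani.

hatsesogani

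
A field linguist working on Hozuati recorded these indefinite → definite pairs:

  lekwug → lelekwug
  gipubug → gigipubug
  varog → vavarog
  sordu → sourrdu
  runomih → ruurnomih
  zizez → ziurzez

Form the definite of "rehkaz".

lekwug and sordu both have last vowel 'u' yet inflect differently (lelekwug, sourrdu), so the last vowel is not what conditions the rule; the final letter is.
"rehkaz" ends in -z. The one such stem in the data (zizez → ziurzez) inserts -ur- after the first vowel (as do sordu, runomih), so the same rule applies.
The other pattern: stems ending in -g repeat the first consonant+vowel as a prefix.
So rehkaz → reurhkaz.

reurhkaz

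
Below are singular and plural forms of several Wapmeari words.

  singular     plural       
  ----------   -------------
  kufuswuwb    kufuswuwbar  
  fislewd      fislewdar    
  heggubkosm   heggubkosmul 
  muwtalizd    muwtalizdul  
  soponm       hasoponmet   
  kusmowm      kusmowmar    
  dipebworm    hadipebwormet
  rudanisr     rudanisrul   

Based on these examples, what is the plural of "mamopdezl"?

mamopdezlul

muwtalizd and fislewd both end in -d yet inflect differently (muwtalizdul, fislewdar), so the final letter is not what conditions the rule; the second-to-last letter is.
"mamopdezl" has second-to-last letter 'z'. The one such stem in the data (muwtalizd → muwtalizdul) adds -ul, so the same rule applies.
So mamopdezl → mamopdezlul.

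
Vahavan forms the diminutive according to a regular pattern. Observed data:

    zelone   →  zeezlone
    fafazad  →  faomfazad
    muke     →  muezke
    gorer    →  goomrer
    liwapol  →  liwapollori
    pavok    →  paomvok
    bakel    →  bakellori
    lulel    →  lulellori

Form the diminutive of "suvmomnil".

suvmomnillori

bakel and zelone both have last vowel 'e' yet inflect differently (bakellori, zeezlone), so the last vowel is not what conditions the rule; the final letter is.
"suvmomnil" ends in -l. The stems ending in -l (bakel → bakellori, liwapol → liwapollori, lulel → lulellori) double the final consonant and add -ori.
So suvmomnil → suvmomnillori.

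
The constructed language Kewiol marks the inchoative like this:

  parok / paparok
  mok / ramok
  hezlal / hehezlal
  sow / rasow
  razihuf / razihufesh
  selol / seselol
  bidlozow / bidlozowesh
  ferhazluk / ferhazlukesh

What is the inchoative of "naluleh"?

nalulehesh

mok and parok both end in -k yet inflect differently (ramok, paparok), so the final letter is not what conditions the rule; the number of vowels is.
"naluleh" has 3 vowels. The stems with 3 vowels (bidlozow → bidlozowesh, ferhazluk → ferhazlukesh, razihuf → razihufesh) add -esh.
The other patterns: stems with 1 vowel add the prefix ra-; stems with 2 vowels repeat the first consonant+vowel as a prefix.
So naluleh → nalulehesh.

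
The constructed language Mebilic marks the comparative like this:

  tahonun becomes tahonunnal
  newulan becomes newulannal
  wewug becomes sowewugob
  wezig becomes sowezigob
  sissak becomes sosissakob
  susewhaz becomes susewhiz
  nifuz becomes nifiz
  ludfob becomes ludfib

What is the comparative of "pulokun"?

tahonun and wewug both have last vowel 'u' yet inflect differently (tahonunnal, sowewugob), so the last vowel is not what conditions the rule; the final letter is.
"pulokun" ends in -n. The stems ending in -n (tahonun → tahonunnal, newulan → newulannal) double the final consonant and add -al.
The other patterns: stems ending in -g or -k add so- … -ob around the stem; stems ending in -b or -z change the last vowel to 'i'.
So pulokun → pulokunnal.

pulokunnal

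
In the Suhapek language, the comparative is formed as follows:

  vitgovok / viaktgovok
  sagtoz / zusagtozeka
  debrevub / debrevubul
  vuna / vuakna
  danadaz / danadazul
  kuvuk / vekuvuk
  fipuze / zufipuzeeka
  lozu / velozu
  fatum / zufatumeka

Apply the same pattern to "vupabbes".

vuakpabbes

"vupabbes" begins with v-. The stems beginning with v- (vitgovok → viaktgovok, vuna → vuakna) insert -ak- after the first vowel.
So vupabbes → vuakpabbes.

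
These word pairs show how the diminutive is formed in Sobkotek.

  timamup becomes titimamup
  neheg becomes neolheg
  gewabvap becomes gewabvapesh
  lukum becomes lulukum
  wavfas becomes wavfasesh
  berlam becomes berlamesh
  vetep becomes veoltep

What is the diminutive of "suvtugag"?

vetep and gewabvap both end in -p yet inflect differently (veoltep, gewabvapesh), so the final letter is not what conditions the rule; the last vowel is.
"suvtugag" has last vowel 'a'. The stems whose last vowel is 'a' (wavfas → wavfasesh, gewabvap → gewabvapesh, berlam → berlamesh) add -esh.
The other patterns: stems whose last vowel is 'e' insert -ol- after the first vowel; stems whose last vowel is 'u' repeat the first consonant+vowel as a prefix.
So suvtugag → suvtugagesh.

suvtugagesh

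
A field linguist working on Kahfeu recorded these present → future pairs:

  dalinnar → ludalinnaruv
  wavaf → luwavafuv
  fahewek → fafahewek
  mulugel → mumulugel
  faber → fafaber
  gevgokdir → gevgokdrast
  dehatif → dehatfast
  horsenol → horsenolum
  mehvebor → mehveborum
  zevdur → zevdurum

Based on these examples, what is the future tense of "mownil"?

dalinnar and faber both end in -r yet inflect differently (ludalinnaruv, fafaber), so the final letter is not what conditions the rule; the last vowel is.
"mownil" has last vowel 'i'. The stems whose last vowel is 'i' (gevgokdir → gevgokdrast, dehatif → dehatfast) delete the last vowel and add -ast.
So mownil → mownlast.

mownlast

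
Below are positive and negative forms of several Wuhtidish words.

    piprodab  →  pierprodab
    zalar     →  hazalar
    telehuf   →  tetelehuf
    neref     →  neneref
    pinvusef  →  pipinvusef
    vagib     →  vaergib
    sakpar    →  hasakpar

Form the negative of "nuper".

hanuper

zalar and piprodab both have last vowel 'a' yet inflect differently (hazalar, pierprodab), so the last vowel is not what conditions the rule; the final letter is.
"nuper" ends in -r. The stems ending in -r (zalar → hazalar, sakpar → hasakpar) add the prefix ha-.
The other patterns: stems ending in -f repeat the first consonant+vowel as a prefix; stems ending in -b insert -er- after the first vowel.
So nuper → hanuper.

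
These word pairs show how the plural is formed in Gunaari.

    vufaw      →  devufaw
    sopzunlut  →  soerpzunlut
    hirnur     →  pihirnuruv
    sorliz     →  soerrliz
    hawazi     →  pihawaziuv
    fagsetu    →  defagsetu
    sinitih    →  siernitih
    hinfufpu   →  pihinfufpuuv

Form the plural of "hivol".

hinfufpu and fagsetu both end in -u yet inflect differently (pihinfufpuuv, defagsetu), so the final letter is not what conditions the rule; the first letter is.
"hivol" begins with h-. The stems beginning with h- (hirnur → pihirnuruv, hawazi → pihawaziuv, hinfufpu → pihinfufpuuv) add pi- … -uv around the stem.
The other patterns: stems beginning with s- insert -er- after the first vowel; stems beginning with f- or v- add the prefix de-.
So hivol → pihivoluv.

pihivoluv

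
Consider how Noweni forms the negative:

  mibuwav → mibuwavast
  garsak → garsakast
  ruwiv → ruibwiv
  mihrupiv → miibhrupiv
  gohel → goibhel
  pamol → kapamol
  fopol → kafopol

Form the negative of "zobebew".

zoibbebew

mibuwav and ruwiv both end in -v yet inflect differently (mibuwavast, ruibwiv), so the final letter is not what conditions the rule; the last vowel is.
"zobebew" has last vowel 'e'. The one such stem in the data (gohel → goibhel) inserts -ib- after the first vowel (as do ruwiv, mihrupiv), so the same rule applies.
So zobebew → zoibbebew.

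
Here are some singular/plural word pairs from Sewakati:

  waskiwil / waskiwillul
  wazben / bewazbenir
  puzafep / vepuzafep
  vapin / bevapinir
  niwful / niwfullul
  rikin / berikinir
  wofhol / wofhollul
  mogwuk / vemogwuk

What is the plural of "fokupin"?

rikin and waskiwil both have last vowel 'i' yet inflect differently (berikinir, waskiwillul), so the last vowel is not what conditions the rule; the final letter is.
"fokupin" ends in -n. The stems ending in -n (wazben → bewazbenir, rikin → berikinir, vapin → bevapinir) add be- … -ir around the stem.
The other patterns: stems ending in -l double the final consonant and add -ul; stems ending in -k or -p add the prefix ve-.
So fokupin → befokupinir.

befokupinir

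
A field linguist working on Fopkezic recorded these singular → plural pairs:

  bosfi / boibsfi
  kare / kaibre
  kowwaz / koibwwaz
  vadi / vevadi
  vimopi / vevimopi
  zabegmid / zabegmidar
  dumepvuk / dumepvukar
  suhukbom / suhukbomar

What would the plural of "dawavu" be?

dawavuar

bosfi and vadi both end in -i yet inflect differently (boibsfi, vevadi), so the final letter is not what conditions the rule; the first letter is.
"dawavu" begins with d-. The one such stem in the data (dumepvuk → dumepvukar) adds -ar, so the same rule applies.
So dawavu → dawavuar.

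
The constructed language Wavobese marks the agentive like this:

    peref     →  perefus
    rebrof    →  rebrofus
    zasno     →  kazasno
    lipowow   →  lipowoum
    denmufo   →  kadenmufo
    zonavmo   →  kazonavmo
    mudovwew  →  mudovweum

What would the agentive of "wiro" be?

lipowow and denmufo both have last vowel 'o' yet inflect differently (lipowoum, kadenmufo), so the last vowel is not what conditions the rule; the final letter is.
"wiro" ends in -o. The stems ending in -o (denmufo → kadenmufo, zonavmo → kazonavmo, zasno → kazasno) add the prefix ka-.
The other patterns: stems ending in -w drop the final letter and add -um; stems ending in -f add -us.
So wiro → kawiro.

kawiro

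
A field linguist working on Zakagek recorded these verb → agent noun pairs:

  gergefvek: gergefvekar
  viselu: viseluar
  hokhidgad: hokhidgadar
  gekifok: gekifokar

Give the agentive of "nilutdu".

nilutduar

Every pair shown (gergefvek → gergefvekar, viselu → viseluar, hokhidgad → hokhidgadar, …) follows the same rule: add -ar.
So nilutdu → nilutduar.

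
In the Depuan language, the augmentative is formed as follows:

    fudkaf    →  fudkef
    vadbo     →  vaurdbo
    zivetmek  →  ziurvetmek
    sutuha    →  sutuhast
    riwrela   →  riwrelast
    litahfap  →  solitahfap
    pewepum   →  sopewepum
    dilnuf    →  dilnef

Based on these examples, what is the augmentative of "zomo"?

zourmo

litahfap and fudkaf both have last vowel 'a' yet inflect differently (solitahfap, fudkef), so the last vowel is not what conditions the rule; the final letter is.
"zomo" ends in -o. The one such stem in the data (vadbo → vaurdbo) inserts -ur- after the first vowel (as does zivetmek), so the same rule applies.
So zomo → zourmo.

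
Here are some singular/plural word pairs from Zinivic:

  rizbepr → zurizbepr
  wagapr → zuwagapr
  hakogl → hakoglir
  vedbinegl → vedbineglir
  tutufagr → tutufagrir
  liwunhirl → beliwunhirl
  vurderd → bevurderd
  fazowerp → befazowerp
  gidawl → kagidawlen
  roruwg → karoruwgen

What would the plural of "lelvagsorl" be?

belelvagsorl

rizbepr and tutufagr both end in -r yet inflect differently (zurizbepr, tutufagrir), so the final letter is not what conditions the rule; the second-to-last letter is.
"lelvagsorl" has second-to-last letter 'r'. The stems whose second-to-last letter is 'r' (liwunhirl → beliwunhirl, vurderd → bevurderd, fazowerp → befazowerp) add the prefix be-.
The other patterns: stems whose second-to-last letter is 'p' add the prefix zu-; stems whose second-to-last letter is 'g' add -ir; stems whose second-to-last letter is 'w' add ka- … -en around the stem.
So lelvagsorl → belelvagsorl.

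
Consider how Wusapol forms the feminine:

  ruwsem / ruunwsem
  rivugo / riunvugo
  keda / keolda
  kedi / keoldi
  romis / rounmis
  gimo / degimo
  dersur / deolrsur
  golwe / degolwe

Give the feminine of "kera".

gimo and rivugo both end in -o yet inflect differently (degimo, riunvugo), so the final letter is not what conditions the rule; the first letter is.
"kera" begins with k-. The stems beginning with k- (keda → keolda, kedi → keoldi) insert -ol- after the first vowel.
The other patterns: stems beginning with g- add the prefix de-; stems beginning with r- insert -un- after the first vowel.
So kera → keolra.

keolra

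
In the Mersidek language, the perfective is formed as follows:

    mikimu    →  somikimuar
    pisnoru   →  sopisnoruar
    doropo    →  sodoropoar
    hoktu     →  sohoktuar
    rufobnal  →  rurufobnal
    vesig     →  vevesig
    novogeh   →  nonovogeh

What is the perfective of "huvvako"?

mikimu and rufobnal both have 3 vowels yet inflect differently (somikimuar, rurufobnal), so the number of vowels is not what conditions the rule; whether the stem ends in a vowel or a consonant is.
"huvvako" ends in a vowel. The stems ending in a vowel (mikimu → somikimuar, pisnoru → sopisnoruar, doropo → sodoropoar) add so- … -ar around the stem.
So huvvako → sohuvvakoar.

sohuvvakoar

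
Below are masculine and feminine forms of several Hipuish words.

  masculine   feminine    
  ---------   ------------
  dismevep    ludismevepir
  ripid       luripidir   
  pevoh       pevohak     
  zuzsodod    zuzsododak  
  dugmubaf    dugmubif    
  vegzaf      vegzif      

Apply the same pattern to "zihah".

ripid and zuzsodod both end in -d yet inflect differently (luripidir, zuzsododak), so the final letter is not what conditions the rule; the last vowel is.
"zihah" has last vowel 'a'. The stems whose last vowel is 'a' (dugmubaf → dugmubif, vegzaf → vegzif) change the last vowel to 'i'.
The other patterns: stems whose last vowel is 'e' or 'i' add lu- … -ir around the stem; stems whose last vowel is 'o' add -ak.
So zihah → zihih.

zihih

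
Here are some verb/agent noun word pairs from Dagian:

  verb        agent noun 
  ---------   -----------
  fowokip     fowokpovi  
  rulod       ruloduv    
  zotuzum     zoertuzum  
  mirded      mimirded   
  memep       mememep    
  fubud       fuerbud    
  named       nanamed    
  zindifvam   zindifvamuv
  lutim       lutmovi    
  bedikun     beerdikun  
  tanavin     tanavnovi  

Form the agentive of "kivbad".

kivbaduv

rulod and named both end in -d yet inflect differently (ruloduv, nanamed), so the final letter is not what conditions the rule; the last vowel is.
"kivbad" has last vowel 'a'. The one such stem in the data (zindifvam → zindifvamuv) adds -uv, so the same rule applies.
The other patterns: stems whose last vowel is 'e' repeat the first consonant+vowel as a prefix; stems whose last vowel is 'u' insert -er- after the first vowel; stems whose last vowel is 'i' delete the last vowel and add -ovi.
So kivbad → kivbaduv.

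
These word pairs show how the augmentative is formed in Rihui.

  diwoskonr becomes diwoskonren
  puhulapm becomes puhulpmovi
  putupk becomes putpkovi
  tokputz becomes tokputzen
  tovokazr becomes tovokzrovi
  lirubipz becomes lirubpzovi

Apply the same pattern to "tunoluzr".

tunolzrovi

lirubipz and tokputz both end in -z yet inflect differently (lirubpzovi, tokputzen), so the final letter is not what conditions the rule; the second-to-last letter is.
"tunoluzr" has second-to-last letter 'z'. The one such stem in the data (tovokazr → tovokzrovi) deletes the last vowel and adds -ovi (as do puhulapm, putupk), so the same rule applies.
The other pattern: stems whose second-to-last letter is 'n' or 't' add -en.
So tunoluzr → tunolzrovi.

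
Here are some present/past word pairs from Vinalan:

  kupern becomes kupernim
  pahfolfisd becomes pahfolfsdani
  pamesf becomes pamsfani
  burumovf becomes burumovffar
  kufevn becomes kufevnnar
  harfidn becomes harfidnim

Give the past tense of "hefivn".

hefivnnar

"hefivn" has second-to-last letter 'v'. The stems whose second-to-last letter is 'v' (burumovf → burumovffar, kufevn → kufevnnar) double the final consonant and add -ar.
The other patterns: stems whose second-to-last letter is 's' delete the last vowel and add -ani; stems whose second-to-last letter is 'd' or 'r' add -im.
So hefivn → hefivnnar.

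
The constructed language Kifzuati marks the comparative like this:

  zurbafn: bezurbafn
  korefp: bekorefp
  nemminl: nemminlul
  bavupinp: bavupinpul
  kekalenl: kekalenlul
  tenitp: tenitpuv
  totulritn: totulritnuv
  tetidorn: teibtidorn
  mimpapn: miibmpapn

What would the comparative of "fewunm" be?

"fewunm" has second-to-last letter 'n'. The stems whose second-to-last letter is 'n' (nemminl → nemminlul, bavupinp → bavupinpul, kekalenl → kekalenlul) add -ul.
So fewunm → fewunmul.

fewunmul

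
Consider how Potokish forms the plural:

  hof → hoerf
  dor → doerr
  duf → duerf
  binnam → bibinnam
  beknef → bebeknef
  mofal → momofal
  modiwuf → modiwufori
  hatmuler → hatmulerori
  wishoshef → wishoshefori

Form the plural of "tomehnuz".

"tomehnuz" has 3 vowels. The stems with 3 vowels (modiwuf → modiwufori, hatmuler → hatmulerori, wishoshef → wishoshefori) add -ori.
The other patterns: stems with 1 vowel insert -er- after the first vowel; stems with 2 vowels repeat the first consonant+vowel as a prefix.
So tomehnuz → tomehnuzori.

tomehnuzori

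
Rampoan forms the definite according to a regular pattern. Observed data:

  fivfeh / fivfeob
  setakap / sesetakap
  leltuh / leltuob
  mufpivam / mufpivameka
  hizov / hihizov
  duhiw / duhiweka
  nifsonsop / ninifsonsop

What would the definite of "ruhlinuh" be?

ruhlinuob

setakap and mufpivam both have last vowel 'a' yet inflect differently (sesetakap, mufpivameka), so the last vowel is not what conditions the rule; the final letter is.
"ruhlinuh" ends in -h. The stems ending in -h (fivfeh → fivfeob, leltuh → leltuob) drop the final letter and add -ob.
So ruhlinuh → ruhlinuob.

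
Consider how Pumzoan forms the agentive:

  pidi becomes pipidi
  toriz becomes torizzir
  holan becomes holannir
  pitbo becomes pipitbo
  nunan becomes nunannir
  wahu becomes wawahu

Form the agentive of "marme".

mamarme

pidi and toriz both have last vowel 'i' yet inflect differently (pipidi, torizzir), so the last vowel is not what conditions the rule; whether the stem ends in a vowel or a consonant is.
"marme" ends in a vowel. The stems ending in a vowel (pitbo → pipitbo, wahu → wawahu, pidi → pipidi) repeat the first consonant+vowel as a prefix.
The other pattern: stems ending in a consonant double the final consonant and add -ir.
So marme → mamarme.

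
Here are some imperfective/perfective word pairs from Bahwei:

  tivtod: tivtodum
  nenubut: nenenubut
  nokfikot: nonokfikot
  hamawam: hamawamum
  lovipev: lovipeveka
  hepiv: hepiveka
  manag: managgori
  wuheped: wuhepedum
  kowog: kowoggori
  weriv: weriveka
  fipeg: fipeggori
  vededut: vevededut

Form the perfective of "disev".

nokfikot and kowog both have last vowel 'o' yet inflect differently (nonokfikot, kowoggori), so the last vowel is not what conditions the rule; the final letter is.
"disev" ends in -v. The stems ending in -v (lovipev → lovipeveka, weriv → weriveka, hepiv → hepiveka) add -eka.
The other patterns: stems ending in -t repeat the first consonant+vowel as a prefix; stems ending in -g double the final consonant and add -ori; stems ending in -d or -m add -um.
So disev → diseveka.

diseveka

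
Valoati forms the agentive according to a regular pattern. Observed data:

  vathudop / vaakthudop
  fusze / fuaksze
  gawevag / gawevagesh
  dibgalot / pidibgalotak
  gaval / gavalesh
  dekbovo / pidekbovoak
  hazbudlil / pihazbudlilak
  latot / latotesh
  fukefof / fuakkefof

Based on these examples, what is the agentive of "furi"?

fuakri

latot and dibgalot both end in -t yet inflect differently (latotesh, pidibgalotak), so the final letter is not what conditions the rule; the first letter is.
"furi" begins with f-. The stems beginning with f- (fukefof → fuakkefof, fusze → fuaksze) insert -ak- after the first vowel.
The other patterns: stems beginning with g- or l- add -esh; stems beginning with d- or h- add pi- … -ak around the stem.
So furi → fuakri.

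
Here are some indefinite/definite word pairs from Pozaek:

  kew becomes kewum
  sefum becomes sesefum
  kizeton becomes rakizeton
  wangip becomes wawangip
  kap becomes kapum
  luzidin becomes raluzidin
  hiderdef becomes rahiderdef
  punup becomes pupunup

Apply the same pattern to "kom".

komum

kap and punup both end in -p yet inflect differently (kapum, pupunup), so the final letter is not what conditions the rule; the number of vowels is.
"kom" has 1 vowel. The stems with 1 vowel (kew → kewum, kap → kapum) add -um.
The other patterns: stems with 2 vowels repeat the first consonant+vowel as a prefix; stems with 3 vowels add the prefix ra-.
So kom → komum.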